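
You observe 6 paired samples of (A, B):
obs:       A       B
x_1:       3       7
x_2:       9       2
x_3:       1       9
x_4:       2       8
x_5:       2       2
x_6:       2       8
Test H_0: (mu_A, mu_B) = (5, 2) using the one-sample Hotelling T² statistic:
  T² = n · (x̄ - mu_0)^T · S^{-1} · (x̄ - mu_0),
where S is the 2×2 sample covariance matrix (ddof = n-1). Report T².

Step 1 — sample mean vector:
  mean(A) = (3 + 9 + 1 + 2 + 2 + 2) / 6 = 19/6 = 3.1667
  mean(B) = (7 + 2 + 9 + 8 + 2 + 8) / 6 = 36/6 = 6
  x̄ = (3.1667, 6),  deviation x̄ - mu_0 = (3.1667, 6) - (5, 2) = (-1.8333, 4).

Step 2 — sample covariance matrix, S[i,j] = (1/(n-1)) · Σ_k (x_{k,i} - mean_i) · (x_{k,j} - mean_j), divisor n-1 = 5:
  S[A,A] = ((-0.1667)·(-0.1667) + (5.8333)·(5.8333) + (-2.1667)·(-2.1667) + (-1.1667)·(-1.1667) + (-1.1667)·(-1.1667) + (-1.1667)·(-1.1667)) / 5 = 42.8333/5 = 8.5667
  S[A,B] = ((-0.1667)·(1) + (5.8333)·(-4) + (-2.1667)·(3) + (-1.1667)·(2) + (-1.1667)·(-4) + (-1.1667)·(2)) / 5 = -30/5 = -6
  S[B,B] = ((1)·(1) + (-4)·(-4) + (3)·(3) + (2)·(2) + (-4)·(-4) + (2)·(2)) / 5 = 50/5 = 10
  S = [[8.5667, -6],
 [-6, 10]].

Step 3 — invert S. det(S) = 8.5667·10 - (-6)² = 49.6667.
  S^{-1} = (1/det) · [[d, -b], [-b, a]] = [[0.2013, 0.1208],
 [0.1208, 0.1725]].

Step 4 — quadratic form (x̄ - mu_0)^T · S^{-1} · (x̄ - mu_0):
  S^{-1} · (x̄ - mu_0) = (0.1141, 0.4685),
  (x̄ - mu_0)^T · [...] = (-1.8333)·(0.1141) + (4)·(0.4685) = 1.6647.

Step 5 — scale by n: T² = 6 · 1.6647 = 9.9879.

T² ≈ 9.9879


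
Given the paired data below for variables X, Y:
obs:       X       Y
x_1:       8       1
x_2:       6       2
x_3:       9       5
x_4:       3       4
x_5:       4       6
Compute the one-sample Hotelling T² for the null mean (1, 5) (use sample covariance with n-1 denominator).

Step 1 — sample mean vector:
  mean(X) = (8 + 6 + 9 + 3 + 4) / 5 = 30/5 = 6
  mean(Y) = (1 + 2 + 5 + 4 + 6) / 5 = 18/5 = 3.6
  x̄ = (6, 3.6),  deviation x̄ - mu_0 = (6, 3.6) - (1, 5) = (5, -1.4).

Step 2 — sample covariance matrix, S[i,j] = (1/(n-1)) · Σ_k (x_{k,i} - mean_i) · (x_{k,j} - mean_j), divisor n-1 = 4:
  S[X,X] = ((2)·(2) + (0)·(0) + (3)·(3) + (-3)·(-3) + (-2)·(-2)) / 4 = 26/4 = 6.5
  S[X,Y] = ((2)·(-2.6) + (0)·(-1.6) + (3)·(1.4) + (-3)·(0.4) + (-2)·(2.4)) / 4 = -7/4 = -1.75
  S[Y,Y] = ((-2.6)·(-2.6) + (-1.6)·(-1.6) + (1.4)·(1.4) + (0.4)·(0.4) + (2.4)·(2.4)) / 4 = 17.2/4 = 4.3
  S = [[6.5, -1.75],
 [-1.75, 4.3]].

Step 3 — invert S. det(S) = 6.5·4.3 - (-1.75)² = 24.8875.
  S^{-1} = (1/det) · [[d, -b], [-b, a]] = [[0.1728, 0.0703],
 [0.0703, 0.2612]].

Step 4 — quadratic form (x̄ - mu_0)^T · S^{-1} · (x̄ - mu_0):
  S^{-1} · (x̄ - mu_0) = (0.7654, -0.0141),
  (x̄ - mu_0)^T · [...] = (5)·(0.7654) + (-1.4)·(-0.0141) = 3.8469.

Step 5 — scale by n: T² = 5 · 3.8469 = 19.2346.

T² ≈ 19.2346


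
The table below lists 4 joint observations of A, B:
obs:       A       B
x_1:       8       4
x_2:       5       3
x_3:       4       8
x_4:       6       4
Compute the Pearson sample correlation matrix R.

Step 1 — column means:
  mean(A) = (8 + 5 + 4 + 6) / 4 = 23/4 = 5.75
  mean(B) = (4 + 3 + 8 + 4) / 4 = 19/4 = 4.75

Step 2 — sample variances and covariances s[i,j] = (1/(n-1)) · Σ_k (x_{k,i} - mean_i) · (x_{k,j} - mean_j), with n-1 = 3:
  s[A,A] = ((2.25)·(2.25) + (-0.75)·(-0.75) + (-1.75)·(-1.75) + (0.25)·(0.25)) / 3 = 8.75/3 = 2.9167
  s[A,B] = ((2.25)·(-0.75) + (-0.75)·(-1.75) + (-1.75)·(3.25) + (0.25)·(-0.75)) / 3 = -6.25/3 = -2.0833
  s[B,B] = ((-0.75)·(-0.75) + (-1.75)·(-1.75) + (3.25)·(3.25) + (-0.75)·(-0.75)) / 3 = 14.75/3 = 4.9167
  Sample standard deviations s_i = √(s[i,i]):
  s(A) = √(2.9167) = 1.7078
  s(B) = √(4.9167) = 2.2174

Step 3 — r_{ij} = s_{ij} / (s_i · s_j):
  r[A,A] = 1 (diagonal).
  r[A,B] = -2.0833 / (1.7078 · 2.2174) = -2.0833 / 3.7869 = -0.5501
  r[B,B] = 1 (diagonal).

R is symmetric with unit diagonal. Assembling:

R = [[1, -0.5501],
 [-0.5501, 1]]


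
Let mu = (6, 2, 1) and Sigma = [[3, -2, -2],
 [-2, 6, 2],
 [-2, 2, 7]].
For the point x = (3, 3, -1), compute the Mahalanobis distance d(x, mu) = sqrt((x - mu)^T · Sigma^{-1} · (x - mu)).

Step 1 — centre the observation: (x - mu) = (-3, 1, -2).

Step 2 — invert Sigma (cofactor / det for 3×3, or solve directly):
  Sigma^{-1} = [[0.4872, 0.1282, 0.1026],
 [0.1282, 0.2179, -0.0256],
 [0.1026, -0.0256, 0.1795]].

Step 3 — form the quadratic (x - mu)^T · Sigma^{-1} · (x - mu):
  Sigma^{-1} · (x - mu) = (-1.5385, -0.1154, -0.6923).
  (x - mu)^T · [Sigma^{-1} · (x - mu)] = (-3)·(-1.5385) + (1)·(-0.1154) + (-2)·(-0.6923) = 5.8846.

Step 4 — take square root: d = √(5.8846) ≈ 2.4258.

d(x, mu) = √(5.8846) ≈ 2.4258


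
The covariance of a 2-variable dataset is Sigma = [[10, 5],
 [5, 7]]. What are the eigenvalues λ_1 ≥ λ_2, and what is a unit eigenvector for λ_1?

Step 1 — characteristic polynomial of 2×2 Sigma:
  det(Sigma - λI) = λ² - trace · λ + det = 0.
  trace = 10 + 7 = 17, det = 10·7 - (5)² = 45.
Step 2 — discriminant:
  Δ = trace² - 4·det = 289 - 180 = 109.
Step 3 — eigenvalues:
  λ = (trace ± √Δ)/2 = (17 ± 10.4403)/2,
  λ_1 = 13.7202,  λ_2 = 3.2798.

Step 4 — unit eigenvector for λ_1: solve (Sigma - λ_1 I)v = 0. First row:
  (10 - 13.7202)·v_x + (5)·v_y = 0, i.e. (-3.7202)·v_x + (5)·v_y = 0,
  so v ∝ (b, λ_1 - a) = (5, 3.7202) = u.
  ||u|| = √((5)² + (3.7202)²) = √(38.8395) ≈ 6.2321,
  v_1 = u/||u|| ≈ (0.8023, 0.5969) (||v_1|| = 1).

λ_1 = 13.7202,  λ_2 = 3.2798;  v_1 ≈ (0.8023, 0.5969)


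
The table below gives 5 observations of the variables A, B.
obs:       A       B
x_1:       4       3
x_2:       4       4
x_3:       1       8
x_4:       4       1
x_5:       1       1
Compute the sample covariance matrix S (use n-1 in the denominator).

Step 1 — column means:
  mean(A) = (4 + 4 + 1 + 4 + 1) / 5 = 14/5 = 2.8
  mean(B) = (3 + 4 + 8 + 1 + 1) / 5 = 17/5 = 3.4

Step 2 — sample covariance S[i,j] = (1/(n-1)) · Σ_k (x_{k,i} - mean_i) · (x_{k,j} - mean_j), with n-1 = 4.
  S[A,A] = ((1.2)·(1.2) + (1.2)·(1.2) + (-1.8)·(-1.8) + (1.2)·(1.2) + (-1.8)·(-1.8)) / 4 = 10.8/4 = 2.7
  S[A,B] = ((1.2)·(-0.4) + (1.2)·(0.6) + (-1.8)·(4.6) + (1.2)·(-2.4) + (-1.8)·(-2.4)) / 4 = -6.6/4 = -1.65
  S[B,B] = ((-0.4)·(-0.4) + (0.6)·(0.6) + (4.6)·(4.6) + (-2.4)·(-2.4) + (-2.4)·(-2.4)) / 4 = 33.2/4 = 8.3

S is symmetric (S[j,i] = S[i,j]). Assembling:

S = [[2.7, -1.65],
 [-1.65, 8.3]]


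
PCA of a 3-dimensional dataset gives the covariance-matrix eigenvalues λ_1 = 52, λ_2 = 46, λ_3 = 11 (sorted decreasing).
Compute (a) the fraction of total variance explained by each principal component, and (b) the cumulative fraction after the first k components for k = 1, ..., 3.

Step 1 — total variance = trace(Sigma) = Σ λ_i = 52 + 46 + 11 = 109.

Step 2 — fraction explained by component i = λ_i / Σ λ:
  PC1: 52/109 = 0.4771
  PC2: 46/109 = 0.422
  PC3: 11/109 = 0.1009

Step 3 — cumulative fraction after k components = (λ_1 + ... + λ_k) / Σ λ:
  k = 1: 52/109 = 0.4771
  k = 2: (52 + 46)/109 = 98/109 = 0.8991
  k = 3: (52 + 46 + 11)/109 = 109/109 = 1

Summary (fraction, with percent):

explained: PC1 0.4771 (47.71%), PC2 0.422 (42.2%), PC3 0.1009 (10.09%);  cumulative: 0.4771, 0.8991, 1


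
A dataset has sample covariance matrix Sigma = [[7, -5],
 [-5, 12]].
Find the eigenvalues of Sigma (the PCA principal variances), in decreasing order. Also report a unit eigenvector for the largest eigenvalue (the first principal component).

Step 1 — characteristic polynomial of 2×2 Sigma:
  det(Sigma - λI) = λ² - trace · λ + det = 0.
  trace = 7 + 12 = 19, det = 7·12 - (-5)² = 59.
Step 2 — discriminant:
  Δ = trace² - 4·det = 361 - 236 = 125.
Step 3 — eigenvalues:
  λ = (trace ± √Δ)/2 = (19 ± 11.1803)/2,
  λ_1 = 15.0902,  λ_2 = 3.9098.

Step 4 — unit eigenvector for λ_1: solve (Sigma - λ_1 I)v = 0. First row:
  (7 - 15.0902)·v_x + (-5)·v_y = 0, i.e. (-8.0902)·v_x + (-5)·v_y = 0,
  so v ∝ (b, λ_1 - a) = (-5, 8.0902); multiply by -1 so the first entry is positive: u = (5, -8.0902).
  ||u|| = √((5)² + (-8.0902)²) = √(90.4508) ≈ 9.5106,
  v_1 = u/||u|| ≈ (0.5257, -0.8507) (||v_1|| = 1).

λ_1 = 15.0902,  λ_2 = 3.9098;  v_1 ≈ (0.5257, -0.8507)


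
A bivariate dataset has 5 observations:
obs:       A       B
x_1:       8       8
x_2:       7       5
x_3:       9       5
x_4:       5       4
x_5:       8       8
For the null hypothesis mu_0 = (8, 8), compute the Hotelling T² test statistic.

Step 1 — sample mean vector:
  mean(A) = (8 + 7 + 9 + 5 + 8) / 5 = 37/5 = 7.4
  mean(B) = (8 + 5 + 5 + 4 + 8) / 5 = 30/5 = 6
  x̄ = (7.4, 6),  deviation x̄ - mu_0 = (7.4, 6) - (8, 8) = (-0.6, -2).

Step 2 — sample covariance matrix, S[i,j] = (1/(n-1)) · Σ_k (x_{k,i} - mean_i) · (x_{k,j} - mean_j), divisor n-1 = 4:
  S[A,A] = ((0.6)·(0.6) + (-0.4)·(-0.4) + (1.6)·(1.6) + (-2.4)·(-2.4) + (0.6)·(0.6)) / 4 = 9.2/4 = 2.3
  S[A,B] = ((0.6)·(2) + (-0.4)·(-1) + (1.6)·(-1) + (-2.4)·(-2) + (0.6)·(2)) / 4 = 6/4 = 1.5
  S[B,B] = ((2)·(2) + (-1)·(-1) + (-1)·(-1) + (-2)·(-2) + (2)·(2)) / 4 = 14/4 = 3.5
  S = [[2.3, 1.5],
 [1.5, 3.5]].

Step 3 — invert S. det(S) = 2.3·3.5 - (1.5)² = 5.8.
  S^{-1} = (1/det) · [[d, -b], [-b, a]] = [[0.6034, -0.2586],
 [-0.2586, 0.3966]].

Step 4 — quadratic form (x̄ - mu_0)^T · S^{-1} · (x̄ - mu_0):
  S^{-1} · (x̄ - mu_0) = (0.1552, -0.6379),
  (x̄ - mu_0)^T · [...] = (-0.6)·(0.1552) + (-2)·(-0.6379) = 1.1828.

Step 5 — scale by n: T² = 5 · 1.1828 = 5.9138.

T² ≈ 5.9138


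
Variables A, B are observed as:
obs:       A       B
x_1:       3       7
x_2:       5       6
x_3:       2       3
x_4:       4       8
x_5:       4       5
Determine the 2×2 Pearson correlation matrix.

Step 1 — column means:
  mean(A) = (3 + 5 + 2 + 4 + 4) / 5 = 18/5 = 3.6
  mean(B) = (7 + 6 + 3 + 8 + 5) / 5 = 29/5 = 5.8

Step 2 — sample variances and covariances s[i,j] = (1/(n-1)) · Σ_k (x_{k,i} - mean_i) · (x_{k,j} - mean_j), with n-1 = 4:
  s[A,A] = ((-0.6)·(-0.6) + (1.4)·(1.4) + (-1.6)·(-1.6) + (0.4)·(0.4) + (0.4)·(0.4)) / 4 = 5.2/4 = 1.3
  s[A,B] = ((-0.6)·(1.2) + (1.4)·(0.2) + (-1.6)·(-2.8) + (0.4)·(2.2) + (0.4)·(-0.8)) / 4 = 4.6/4 = 1.15
  s[B,B] = ((1.2)·(1.2) + (0.2)·(0.2) + (-2.8)·(-2.8) + (2.2)·(2.2) + (-0.8)·(-0.8)) / 4 = 14.8/4 = 3.7
  Sample standard deviations s_i = √(s[i,i]):
  s(A) = √(1.3) = 1.1402
  s(B) = √(3.7) = 1.9235

Step 3 — r_{ij} = s_{ij} / (s_i · s_j):
  r[A,A] = 1 (diagonal).
  r[A,B] = 1.15 / (1.1402 · 1.9235) = 1.15 / 2.1932 = 0.5244
  r[B,B] = 1 (diagonal).

R is symmetric with unit diagonal. Assembling:

R = [[1, 0.5244],
 [0.5244, 1]]


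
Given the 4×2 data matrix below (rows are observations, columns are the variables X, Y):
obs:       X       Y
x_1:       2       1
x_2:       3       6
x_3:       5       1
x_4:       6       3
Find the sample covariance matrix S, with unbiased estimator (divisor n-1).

Step 1 — column means:
  mean(X) = (2 + 3 + 5 + 6) / 4 = 16/4 = 4
  mean(Y) = (1 + 6 + 1 + 3) / 4 = 11/4 = 2.75

Step 2 — sample covariance S[i,j] = (1/(n-1)) · Σ_k (x_{k,i} - mean_i) · (x_{k,j} - mean_j), with n-1 = 3.
  S[X,X] = ((-2)·(-2) + (-1)·(-1) + (1)·(1) + (2)·(2)) / 3 = 10/3 = 3.3333
  S[X,Y] = ((-2)·(-1.75) + (-1)·(3.25) + (1)·(-1.75) + (2)·(0.25)) / 3 = -1/3 = -0.3333
  S[Y,Y] = ((-1.75)·(-1.75) + (3.25)·(3.25) + (-1.75)·(-1.75) + (0.25)·(0.25)) / 3 = 16.75/3 = 5.5833

S is symmetric (S[j,i] = S[i,j]). Assembling:

S = [[3.3333, -0.3333],
 [-0.3333, 5.5833]]


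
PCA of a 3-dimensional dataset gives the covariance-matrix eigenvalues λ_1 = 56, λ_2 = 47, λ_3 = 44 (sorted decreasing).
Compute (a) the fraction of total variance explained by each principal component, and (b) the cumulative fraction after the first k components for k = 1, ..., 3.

Step 1 — total variance = trace(Sigma) = Σ λ_i = 56 + 47 + 44 = 147.

Step 2 — fraction explained by component i = λ_i / Σ λ:
  PC1: 56/147 = 0.381
  PC2: 47/147 = 0.3197
  PC3: 44/147 = 0.2993

Step 3 — cumulative fraction after k components = (λ_1 + ... + λ_k) / Σ λ:
  k = 1: 56/147 = 0.381
  k = 2: (56 + 47)/147 = 103/147 = 0.7007
  k = 3: (56 + 47 + 44)/147 = 147/147 = 1

Summary (fraction, with percent):

explained: PC1 0.381 (38.1%), PC2 0.3197 (31.97%), PC3 0.2993 (29.93%);  cumulative: 0.381, 0.7007, 1


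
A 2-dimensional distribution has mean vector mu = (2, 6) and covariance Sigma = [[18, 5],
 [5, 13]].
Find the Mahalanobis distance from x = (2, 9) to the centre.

Step 1 — centre the observation: (x - mu) = (0, 3).

Step 2 — invert Sigma. det(Sigma) = 18·13 - (5)² = 209.
  Sigma^{-1} = (1/det) · [[d, -b], [-b, a]] = [[0.0622, -0.0239],
 [-0.0239, 0.0861]].

Step 3 — form the quadratic (x - mu)^T · Sigma^{-1} · (x - mu):
  Sigma^{-1} · (x - mu) = (-0.0718, 0.2584).
  (x - mu)^T · [Sigma^{-1} · (x - mu)] = (0)·(-0.0718) + (3)·(0.2584) = 0.7751.

Step 4 — take square root: d = √(0.7751) ≈ 0.8804.

d(x, mu) = √(0.7751) ≈ 0.8804


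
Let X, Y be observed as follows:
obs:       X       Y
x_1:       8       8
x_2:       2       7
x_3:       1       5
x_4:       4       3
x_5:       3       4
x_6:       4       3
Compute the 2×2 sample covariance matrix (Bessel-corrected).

Step 1 — column means:
  mean(X) = (8 + 2 + 1 + 4 + 3 + 4) / 6 = 22/6 = 3.6667
  mean(Y) = (8 + 7 + 5 + 3 + 4 + 3) / 6 = 30/6 = 5

Step 2 — sample covariance S[i,j] = (1/(n-1)) · Σ_k (x_{k,i} - mean_i) · (x_{k,j} - mean_j), with n-1 = 5.
  S[X,X] = ((4.3333)·(4.3333) + (-1.6667)·(-1.6667) + (-2.6667)·(-2.6667) + (0.3333)·(0.3333) + (-0.6667)·(-0.6667) + (0.3333)·(0.3333)) / 5 = 29.3333/5 = 5.8667
  S[X,Y] = ((4.3333)·(3) + (-1.6667)·(2) + (-2.6667)·(0) + (0.3333)·(-2) + (-0.6667)·(-1) + (0.3333)·(-2)) / 5 = 9/5 = 1.8
  S[Y,Y] = ((3)·(3) + (2)·(2) + (0)·(0) + (-2)·(-2) + (-1)·(-1) + (-2)·(-2)) / 5 = 22/5 = 4.4

S is symmetric (S[j,i] = S[i,j]). Assembling:

S = [[5.8667, 1.8],
 [1.8, 4.4]]


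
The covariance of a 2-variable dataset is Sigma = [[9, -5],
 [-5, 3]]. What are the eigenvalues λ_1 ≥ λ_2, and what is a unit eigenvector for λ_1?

Step 1 — characteristic polynomial of 2×2 Sigma:
  det(Sigma - λI) = λ² - trace · λ + det = 0.
  trace = 9 + 3 = 12, det = 9·3 - (-5)² = 2.
Step 2 — discriminant:
  Δ = trace² - 4·det = 144 - 8 = 136.
Step 3 — eigenvalues:
  λ = (trace ± √Δ)/2 = (12 ± 11.6619)/2,
  λ_1 = 11.831,  λ_2 = 0.169.

Step 4 — unit eigenvector for λ_1: solve (Sigma - λ_1 I)v = 0. First row:
  (9 - 11.831)·v_x + (-5)·v_y = 0, i.e. (-2.831)·v_x + (-5)·v_y = 0,
  so v ∝ (b, λ_1 - a) = (-5, 2.831); multiply by -1 so the first entry is positive: u = (5, -2.831).
  ||u|| = √((5)² + (-2.831)²) = √(33.0143) ≈ 5.7458,
  v_1 = u/||u|| ≈ (0.8702, -0.4927) (||v_1|| = 1).

λ_1 = 11.831,  λ_2 = 0.169;  v_1 ≈ (0.8702, -0.4927)


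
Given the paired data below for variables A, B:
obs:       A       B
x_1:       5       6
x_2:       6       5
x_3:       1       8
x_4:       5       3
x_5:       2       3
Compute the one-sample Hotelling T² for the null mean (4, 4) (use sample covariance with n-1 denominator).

Step 1 — sample mean vector:
  mean(A) = (5 + 6 + 1 + 5 + 2) / 5 = 19/5 = 3.8
  mean(B) = (6 + 5 + 8 + 3 + 3) / 5 = 25/5 = 5
  x̄ = (3.8, 5),  deviation x̄ - mu_0 = (3.8, 5) - (4, 4) = (-0.2, 1).

Step 2 — sample covariance matrix, S[i,j] = (1/(n-1)) · Σ_k (x_{k,i} - mean_i) · (x_{k,j} - mean_j), divisor n-1 = 4:
  S[A,A] = ((1.2)·(1.2) + (2.2)·(2.2) + (-2.8)·(-2.8) + (1.2)·(1.2) + (-1.8)·(-1.8)) / 4 = 18.8/4 = 4.7
  S[A,B] = ((1.2)·(1) + (2.2)·(0) + (-2.8)·(3) + (1.2)·(-2) + (-1.8)·(-2)) / 4 = -6/4 = -1.5
  S[B,B] = ((1)·(1) + (0)·(0) + (3)·(3) + (-2)·(-2) + (-2)·(-2)) / 4 = 18/4 = 4.5
  S = [[4.7, -1.5],
 [-1.5, 4.5]].

Step 3 — invert S. det(S) = 4.7·4.5 - (-1.5)² = 18.9.
  S^{-1} = (1/det) · [[d, -b], [-b, a]] = [[0.2381, 0.0794],
 [0.0794, 0.2487]].

Step 4 — quadratic form (x̄ - mu_0)^T · S^{-1} · (x̄ - mu_0):
  S^{-1} · (x̄ - mu_0) = (0.0317, 0.2328),
  (x̄ - mu_0)^T · [...] = (-0.2)·(0.0317) + (1)·(0.2328) = 0.2265.

Step 5 — scale by n: T² = 5 · 0.2265 = 1.1323.

T² ≈ 1.1323


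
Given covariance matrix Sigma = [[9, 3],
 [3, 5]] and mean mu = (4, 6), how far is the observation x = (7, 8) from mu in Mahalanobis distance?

Step 1 — centre the observation: (x - mu) = (3, 2).

Step 2 — invert Sigma. det(Sigma) = 9·5 - (3)² = 36.
  Sigma^{-1} = (1/det) · [[d, -b], [-b, a]] = [[0.1389, -0.0833],
 [-0.0833, 0.25]].

Step 3 — form the quadratic (x - mu)^T · Sigma^{-1} · (x - mu):
  Sigma^{-1} · (x - mu) = (0.25, 0.25).
  (x - mu)^T · [Sigma^{-1} · (x - mu)] = (3)·(0.25) + (2)·(0.25) = 1.25.

Step 4 — take square root: d = √(1.25) ≈ 1.118.

d(x, mu) = √(1.25) ≈ 1.118


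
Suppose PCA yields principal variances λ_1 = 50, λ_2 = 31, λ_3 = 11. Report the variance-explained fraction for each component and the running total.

Step 1 — total variance = trace(Sigma) = Σ λ_i = 50 + 31 + 11 = 92.

Step 2 — fraction explained by component i = λ_i / Σ λ:
  PC1: 50/92 = 0.5435
  PC2: 31/92 = 0.337
  PC3: 11/92 = 0.1196

Step 3 — cumulative fraction after k components = (λ_1 + ... + λ_k) / Σ λ:
  k = 1: 50/92 = 0.5435
  k = 2: (50 + 31)/92 = 81/92 = 0.8804
  k = 3: (50 + 31 + 11)/92 = 92/92 = 1

Summary (fraction, with percent):

explained: PC1 0.5435 (54.35%), PC2 0.337 (33.7%), PC3 0.1196 (11.96%);  cumulative: 0.5435, 0.8804, 1


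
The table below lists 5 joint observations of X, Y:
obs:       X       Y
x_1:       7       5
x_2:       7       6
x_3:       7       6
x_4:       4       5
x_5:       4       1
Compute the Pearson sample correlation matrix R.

Step 1 — column means:
  mean(X) = (7 + 7 + 7 + 4 + 4) / 5 = 29/5 = 5.8
  mean(Y) = (5 + 6 + 6 + 5 + 1) / 5 = 23/5 = 4.6

Step 2 — sample variances and covariances s[i,j] = (1/(n-1)) · Σ_k (x_{k,i} - mean_i) · (x_{k,j} - mean_j), with n-1 = 4:
  s[X,X] = ((1.2)·(1.2) + (1.2)·(1.2) + (1.2)·(1.2) + (-1.8)·(-1.8) + (-1.8)·(-1.8)) / 4 = 10.8/4 = 2.7
  s[X,Y] = ((1.2)·(0.4) + (1.2)·(1.4) + (1.2)·(1.4) + (-1.8)·(0.4) + (-1.8)·(-3.6)) / 4 = 9.6/4 = 2.4
  s[Y,Y] = ((0.4)·(0.4) + (1.4)·(1.4) + (1.4)·(1.4) + (0.4)·(0.4) + (-3.6)·(-3.6)) / 4 = 17.2/4 = 4.3
  Sample standard deviations s_i = √(s[i,i]):
  s(X) = √(2.7) = 1.6432
  s(Y) = √(4.3) = 2.0736

Step 3 — r_{ij} = s_{ij} / (s_i · s_j):
  r[X,X] = 1 (diagonal).
  r[X,Y] = 2.4 / (1.6432 · 2.0736) = 2.4 / 3.4073 = 0.7044
  r[Y,Y] = 1 (diagonal).

R is symmetric with unit diagonal. Assembling:

R = [[1, 0.7044],
 [0.7044, 1]]


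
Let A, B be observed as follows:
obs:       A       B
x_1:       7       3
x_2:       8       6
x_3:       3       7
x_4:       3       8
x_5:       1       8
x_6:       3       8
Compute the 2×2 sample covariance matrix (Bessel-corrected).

Step 1 — column means:
  mean(A) = (7 + 8 + 3 + 3 + 1 + 3) / 6 = 25/6 = 4.1667
  mean(B) = (3 + 6 + 7 + 8 + 8 + 8) / 6 = 40/6 = 6.6667

Step 2 — sample covariance S[i,j] = (1/(n-1)) · Σ_k (x_{k,i} - mean_i) · (x_{k,j} - mean_j), with n-1 = 5.
  S[A,A] = ((2.8333)·(2.8333) + (3.8333)·(3.8333) + (-1.1667)·(-1.1667) + (-1.1667)·(-1.1667) + (-3.1667)·(-3.1667) + (-1.1667)·(-1.1667)) / 5 = 36.8333/5 = 7.3667
  S[A,B] = ((2.8333)·(-3.6667) + (3.8333)·(-0.6667) + (-1.1667)·(0.3333) + (-1.1667)·(1.3333) + (-3.1667)·(1.3333) + (-1.1667)·(1.3333)) / 5 = -20.6667/5 = -4.1333
  S[B,B] = ((-3.6667)·(-3.6667) + (-0.6667)·(-0.6667) + (0.3333)·(0.3333) + (1.3333)·(1.3333) + (1.3333)·(1.3333) + (1.3333)·(1.3333)) / 5 = 19.3333/5 = 3.8667

S is symmetric (S[j,i] = S[i,j]). Assembling:

S = [[7.3667, -4.1333],
 [-4.1333, 3.8667]]


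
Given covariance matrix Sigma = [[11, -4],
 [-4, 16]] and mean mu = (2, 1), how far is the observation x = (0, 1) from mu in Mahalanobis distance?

Step 1 — centre the observation: (x - mu) = (-2, 0).

Step 2 — invert Sigma. det(Sigma) = 11·16 - (-4)² = 160.
  Sigma^{-1} = (1/det) · [[d, -b], [-b, a]] = [[0.1, 0.025],
 [0.025, 0.0688]].

Step 3 — form the quadratic (x - mu)^T · Sigma^{-1} · (x - mu):
  Sigma^{-1} · (x - mu) = (-0.2, -0.05).
  (x - mu)^T · [Sigma^{-1} · (x - mu)] = (-2)·(-0.2) + (0)·(-0.05) = 0.4.

Step 4 — take square root: d = √(0.4) ≈ 0.6325.

d(x, mu) = √(0.4) ≈ 0.6325


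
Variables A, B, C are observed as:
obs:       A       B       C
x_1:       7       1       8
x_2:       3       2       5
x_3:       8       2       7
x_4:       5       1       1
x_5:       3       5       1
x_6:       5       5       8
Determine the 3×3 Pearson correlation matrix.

Step 1 — column means:
  mean(A) = (7 + 3 + 8 + 5 + 3 + 5) / 6 = 31/6 = 5.1667
  mean(B) = (1 + 2 + 2 + 1 + 5 + 5) / 6 = 16/6 = 2.6667
  mean(C) = (8 + 5 + 7 + 1 + 1 + 8) / 6 = 30/6 = 5

Step 2 — sample variances and covariances s[i,j] = (1/(n-1)) · Σ_k (x_{k,i} - mean_i) · (x_{k,j} - mean_j), with n-1 = 5:
  s[A,A] = ((1.8333)·(1.8333) + (-2.1667)·(-2.1667) + (2.8333)·(2.8333) + (-0.1667)·(-0.1667) + (-2.1667)·(-2.1667) + (-0.1667)·(-0.1667)) / 5 = 20.8333/5 = 4.1667
  s[A,B] = ((1.8333)·(-1.6667) + (-2.1667)·(-0.6667) + (2.8333)·(-0.6667) + (-0.1667)·(-1.6667) + (-2.1667)·(2.3333) + (-0.1667)·(2.3333)) / 5 = -8.6667/5 = -1.7333
  s[A,C] = ((1.8333)·(3) + (-2.1667)·(0) + (2.8333)·(2) + (-0.1667)·(-4) + (-2.1667)·(-4) + (-0.1667)·(3)) / 5 = 20/5 = 4
  s[B,B] = ((-1.6667)·(-1.6667) + (-0.6667)·(-0.6667) + (-0.6667)·(-0.6667) + (-1.6667)·(-1.6667) + (2.3333)·(2.3333) + (2.3333)·(2.3333)) / 5 = 17.3333/5 = 3.4667
  s[B,C] = ((-1.6667)·(3) + (-0.6667)·(0) + (-0.6667)·(2) + (-1.6667)·(-4) + (2.3333)·(-4) + (2.3333)·(3)) / 5 = -2/5 = -0.4
  s[C,C] = ((3)·(3) + (0)·(0) + (2)·(2) + (-4)·(-4) + (-4)·(-4) + (3)·(3)) / 5 = 54/5 = 10.8
  Sample standard deviations s_i = √(s[i,i]):
  s(A) = √(4.1667) = 2.0412
  s(B) = √(3.4667) = 1.8619
  s(C) = √(10.8) = 3.2863

Step 3 — r_{ij} = s_{ij} / (s_i · s_j):
  r[A,A] = 1 (diagonal).
  r[A,B] = -1.7333 / (2.0412 · 1.8619) = -1.7333 / 3.8006 = -0.4561
  r[A,C] = 4 / (2.0412 · 3.2863) = 4 / 6.7082 = 0.5963
  r[B,B] = 1 (diagonal).
  r[B,C] = -0.4 / (1.8619 · 3.2863) = -0.4 / 6.1188 = -0.0654
  r[C,C] = 1 (diagonal).

R is symmetric with unit diagonal. Assembling:

R = [[1, -0.4561, 0.5963],
 [-0.4561, 1, -0.0654],
 [0.5963, -0.0654, 1]]


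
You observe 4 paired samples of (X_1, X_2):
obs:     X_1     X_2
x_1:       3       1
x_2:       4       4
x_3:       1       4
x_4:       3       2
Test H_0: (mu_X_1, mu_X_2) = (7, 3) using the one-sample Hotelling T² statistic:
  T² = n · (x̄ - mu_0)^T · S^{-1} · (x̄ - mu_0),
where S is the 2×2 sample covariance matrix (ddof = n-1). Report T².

Step 1 — sample mean vector:
  mean(X_1) = (3 + 4 + 1 + 3) / 4 = 11/4 = 2.75
  mean(X_2) = (1 + 4 + 4 + 2) / 4 = 11/4 = 2.75
  x̄ = (2.75, 2.75),  deviation x̄ - mu_0 = (2.75, 2.75) - (7, 3) = (-4.25, -0.25).

Step 2 — sample covariance matrix, S[i,j] = (1/(n-1)) · Σ_k (x_{k,i} - mean_i) · (x_{k,j} - mean_j), divisor n-1 = 3:
  S[X_1,X_1] = ((0.25)·(0.25) + (1.25)·(1.25) + (-1.75)·(-1.75) + (0.25)·(0.25)) / 3 = 4.75/3 = 1.5833
  S[X_1,X_2] = ((0.25)·(-1.75) + (1.25)·(1.25) + (-1.75)·(1.25) + (0.25)·(-0.75)) / 3 = -1.25/3 = -0.4167
  S[X_2,X_2] = ((-1.75)·(-1.75) + (1.25)·(1.25) + (1.25)·(1.25) + (-0.75)·(-0.75)) / 3 = 6.75/3 = 2.25
  S = [[1.5833, -0.4167],
 [-0.4167, 2.25]].

Step 3 — invert S. det(S) = 1.5833·2.25 - (-0.4167)² = 3.3889.
  S^{-1} = (1/det) · [[d, -b], [-b, a]] = [[0.6639, 0.123],
 [0.123, 0.4672]].

Step 4 — quadratic form (x̄ - mu_0)^T · S^{-1} · (x̄ - mu_0):
  S^{-1} · (x̄ - mu_0) = (-2.8525, -0.6393),
  (x̄ - mu_0)^T · [...] = (-4.25)·(-2.8525) + (-0.25)·(-0.6393) = 12.2828.

Step 5 — scale by n: T² = 4 · 12.2828 = 49.1311.

T² ≈ 49.1311


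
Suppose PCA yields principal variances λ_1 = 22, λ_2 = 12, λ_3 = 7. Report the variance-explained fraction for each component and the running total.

Step 1 — total variance = trace(Sigma) = Σ λ_i = 22 + 12 + 7 = 41.

Step 2 — fraction explained by component i = λ_i / Σ λ:
  PC1: 22/41 = 0.5366
  PC2: 12/41 = 0.2927
  PC3: 7/41 = 0.1707

Step 3 — cumulative fraction after k components = (λ_1 + ... + λ_k) / Σ λ:
  k = 1: 22/41 = 0.5366
  k = 2: (22 + 12)/41 = 34/41 = 0.8293
  k = 3: (22 + 12 + 7)/41 = 41/41 = 1

Summary (fraction, with percent):

explained: PC1 0.5366 (53.66%), PC2 0.2927 (29.27%), PC3 0.1707 (17.07%);  cumulative: 0.5366, 0.8293, 1


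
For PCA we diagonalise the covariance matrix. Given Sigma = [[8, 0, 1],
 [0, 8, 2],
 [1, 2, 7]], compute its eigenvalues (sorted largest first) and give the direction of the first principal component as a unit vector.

Step 1 — characteristic polynomial p(λ) = det(λI - Sigma) = λ³ - tr·λ² + c_1·λ - det, where tr = trace, c_1 = sum of the principal 2×2 minors, det = det(Sigma):
  tr = 8 + 8 + 7 = 23,
  c_1 = (8·8 - (0)²) + (8·7 - (1)²) + (8·7 - (2)²) = 64 + 55 + 52 = 171,
  det = 8·(8·7 - (2)²) - (0)·((0)·7 - (2)·(1)) + (1)·((0)·(2) - 8·(1)) = 8·(52) - (0)·(-2) + (1)·(-8) = 408.
  So p(λ) = λ³ - 23λ² + 171λ - 408.
Step 2 — look for an integer root (rational root theorem: any rational root is an integer divisor of 408). Testing λ = 8:
  p(8) = 512 - 1472 + 1368 - 408 = 0  ✓
  Dividing out (λ - 8): p(λ) = (λ - 8)(λ² - 15λ + 51).
Step 3 — remaining eigenvalues from the quadratic λ² - 15λ + 51 = 0:
  Δ = 15² - 4·51 = 225 - 204 = 21,  λ = (15 ± √21)/2 = (15 ± 4.5826)/2 ≈ 9.7913 or 5.2087.
  Sorted: λ_1 = 9.7913,  λ_2 = 8,  λ_3 = 5.2087  (check: sum = 23 = tr ✓).

Step 4 — unit eigenvector for λ_1 ≈ 9.7913: v spans the null space of (Sigma - λ_1 I), whose rows are
  r_1 = (-1.7913, 0, 1),  r_2 = (0, -1.7913, 2),  r_3 = (1, 2, -2.7913).
  v is orthogonal to every row, so take v ∝ r_1 × r_2 = ((0)·(2) - (1)·(-1.7913), (1)·(0) - (-1.7913)·(2), (-1.7913)·(-1.7913) - (0)·(0)) ≈ (1.7913, 3.5826, 3.2087).
  Let u = (1.7913, 3.5826, 3.2087).
  ||u|| = √((1.7913)² + (3.5826)² + (3.2087)²) = √(26.3394) ≈ 5.1322,  v_1 = u/||u|| ≈ (0.349, 0.6981, 0.6252) (||v_1|| = 1).

λ_1 = 9.7913,  λ_2 = 8,  λ_3 = 5.2087;  v_1 ≈ (0.349, 0.6981, 0.6252)


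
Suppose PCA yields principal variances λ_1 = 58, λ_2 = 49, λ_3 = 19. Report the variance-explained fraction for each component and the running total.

Step 1 — total variance = trace(Sigma) = Σ λ_i = 58 + 49 + 19 = 126.

Step 2 — fraction explained by component i = λ_i / Σ λ:
  PC1: 58/126 = 0.4603
  PC2: 49/126 = 0.3889
  PC3: 19/126 = 0.1508

Step 3 — cumulative fraction after k components = (λ_1 + ... + λ_k) / Σ λ:
  k = 1: 58/126 = 0.4603
  k = 2: (58 + 49)/126 = 107/126 = 0.8492
  k = 3: (58 + 49 + 19)/126 = 126/126 = 1

Summary (fraction, with percent):

explained: PC1 0.4603 (46.03%), PC2 0.3889 (38.89%), PC3 0.1508 (15.08%);  cumulative: 0.4603, 0.8492, 1


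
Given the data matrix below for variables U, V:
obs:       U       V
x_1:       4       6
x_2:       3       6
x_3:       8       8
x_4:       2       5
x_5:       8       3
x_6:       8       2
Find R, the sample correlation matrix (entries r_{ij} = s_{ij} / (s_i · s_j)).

Step 1 — column means:
  mean(U) = (4 + 3 + 8 + 2 + 8 + 8) / 6 = 33/6 = 5.5
  mean(V) = (6 + 6 + 8 + 5 + 3 + 2) / 6 = 30/6 = 5

Step 2 — sample variances and covariances s[i,j] = (1/(n-1)) · Σ_k (x_{k,i} - mean_i) · (x_{k,j} - mean_j), with n-1 = 5:
  s[U,U] = ((-1.5)·(-1.5) + (-2.5)·(-2.5) + (2.5)·(2.5) + (-3.5)·(-3.5) + (2.5)·(2.5) + (2.5)·(2.5)) / 5 = 39.5/5 = 7.9
  s[U,V] = ((-1.5)·(1) + (-2.5)·(1) + (2.5)·(3) + (-3.5)·(0) + (2.5)·(-2) + (2.5)·(-3)) / 5 = -9/5 = -1.8
  s[V,V] = ((1)·(1) + (1)·(1) + (3)·(3) + (0)·(0) + (-2)·(-2) + (-3)·(-3)) / 5 = 24/5 = 4.8
  Sample standard deviations s_i = √(s[i,i]):
  s(U) = √(7.9) = 2.8107
  s(V) = √(4.8) = 2.1909

Step 3 — r_{ij} = s_{ij} / (s_i · s_j):
  r[U,U] = 1 (diagonal).
  r[U,V] = -1.8 / (2.8107 · 2.1909) = -1.8 / 6.1579 = -0.2923
  r[V,V] = 1 (diagonal).

R is symmetric with unit diagonal. Assembling:

R = [[1, -0.2923],
 [-0.2923, 1]]


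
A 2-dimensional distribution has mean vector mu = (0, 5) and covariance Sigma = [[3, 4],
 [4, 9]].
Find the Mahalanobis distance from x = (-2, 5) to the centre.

Step 1 — centre the observation: (x - mu) = (-2, 0).

Step 2 — invert Sigma. det(Sigma) = 3·9 - (4)² = 11.
  Sigma^{-1} = (1/det) · [[d, -b], [-b, a]] = [[0.8182, -0.3636],
 [-0.3636, 0.2727]].

Step 3 — form the quadratic (x - mu)^T · Sigma^{-1} · (x - mu):
  Sigma^{-1} · (x - mu) = (-1.6364, 0.7273).
  (x - mu)^T · [Sigma^{-1} · (x - mu)] = (-2)·(-1.6364) + (0)·(0.7273) = 3.2727.

Step 4 — take square root: d = √(3.2727) ≈ 1.8091.

d(x, mu) = √(3.2727) ≈ 1.8091


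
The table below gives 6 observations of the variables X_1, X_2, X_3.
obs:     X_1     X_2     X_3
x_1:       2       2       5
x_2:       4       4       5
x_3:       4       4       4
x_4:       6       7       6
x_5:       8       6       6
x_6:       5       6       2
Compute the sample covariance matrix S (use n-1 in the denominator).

Step 1 — column means:
  mean(X_1) = (2 + 4 + 4 + 6 + 8 + 5) / 6 = 29/6 = 4.8333
  mean(X_2) = (2 + 4 + 4 + 7 + 6 + 6) / 6 = 29/6 = 4.8333
  mean(X_3) = (5 + 5 + 4 + 6 + 6 + 2) / 6 = 28/6 = 4.6667

Step 2 — sample covariance S[i,j] = (1/(n-1)) · Σ_k (x_{k,i} - mean_i) · (x_{k,j} - mean_j), with n-1 = 5.
  S[X_1,X_1] = ((-2.8333)·(-2.8333) + (-0.8333)·(-0.8333) + (-0.8333)·(-0.8333) + (1.1667)·(1.1667) + (3.1667)·(3.1667) + (0.1667)·(0.1667)) / 5 = 20.8333/5 = 4.1667
  S[X_1,X_2] = ((-2.8333)·(-2.8333) + (-0.8333)·(-0.8333) + (-0.8333)·(-0.8333) + (1.1667)·(2.1667) + (3.1667)·(1.1667) + (0.1667)·(1.1667)) / 5 = 15.8333/5 = 3.1667
  S[X_1,X_3] = ((-2.8333)·(0.3333) + (-0.8333)·(0.3333) + (-0.8333)·(-0.6667) + (1.1667)·(1.3333) + (3.1667)·(1.3333) + (0.1667)·(-2.6667)) / 5 = 4.6667/5 = 0.9333
  S[X_2,X_2] = ((-2.8333)·(-2.8333) + (-0.8333)·(-0.8333) + (-0.8333)·(-0.8333) + (2.1667)·(2.1667) + (1.1667)·(1.1667) + (1.1667)·(1.1667)) / 5 = 16.8333/5 = 3.3667
  S[X_2,X_3] = ((-2.8333)·(0.3333) + (-0.8333)·(0.3333) + (-0.8333)·(-0.6667) + (2.1667)·(1.3333) + (1.1667)·(1.3333) + (1.1667)·(-2.6667)) / 5 = 0.6667/5 = 0.1333
  S[X_3,X_3] = ((0.3333)·(0.3333) + (0.3333)·(0.3333) + (-0.6667)·(-0.6667) + (1.3333)·(1.3333) + (1.3333)·(1.3333) + (-2.6667)·(-2.6667)) / 5 = 11.3333/5 = 2.2667

S is symmetric (S[j,i] = S[i,j]). Assembling:

S = [[4.1667, 3.1667, 0.9333],
 [3.1667, 3.3667, 0.1333],
 [0.9333, 0.1333, 2.2667]]


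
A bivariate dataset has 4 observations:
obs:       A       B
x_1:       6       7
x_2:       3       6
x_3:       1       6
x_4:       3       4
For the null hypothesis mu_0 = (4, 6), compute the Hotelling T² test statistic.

Step 1 — sample mean vector:
  mean(A) = (6 + 3 + 1 + 3) / 4 = 13/4 = 3.25
  mean(B) = (7 + 6 + 6 + 4) / 4 = 23/4 = 5.75
  x̄ = (3.25, 5.75),  deviation x̄ - mu_0 = (3.25, 5.75) - (4, 6) = (-0.75, -0.25).

Step 2 — sample covariance matrix, S[i,j] = (1/(n-1)) · Σ_k (x_{k,i} - mean_i) · (x_{k,j} - mean_j), divisor n-1 = 3:
  S[A,A] = ((2.75)·(2.75) + (-0.25)·(-0.25) + (-2.25)·(-2.25) + (-0.25)·(-0.25)) / 3 = 12.75/3 = 4.25
  S[A,B] = ((2.75)·(1.25) + (-0.25)·(0.25) + (-2.25)·(0.25) + (-0.25)·(-1.75)) / 3 = 3.25/3 = 1.0833
  S[B,B] = ((1.25)·(1.25) + (0.25)·(0.25) + (0.25)·(0.25) + (-1.75)·(-1.75)) / 3 = 4.75/3 = 1.5833
  S = [[4.25, 1.0833],
 [1.0833, 1.5833]].

Step 3 — invert S. det(S) = 4.25·1.5833 - (1.0833)² = 5.5556.
  S^{-1} = (1/det) · [[d, -b], [-b, a]] = [[0.285, -0.195],
 [-0.195, 0.765]].

Step 4 — quadratic form (x̄ - mu_0)^T · S^{-1} · (x̄ - mu_0):
  S^{-1} · (x̄ - mu_0) = (-0.165, -0.045),
  (x̄ - mu_0)^T · [...] = (-0.75)·(-0.165) + (-0.25)·(-0.045) = 0.135.

Step 5 — scale by n: T² = 4 · 0.135 = 0.54.

T² ≈ 0.54


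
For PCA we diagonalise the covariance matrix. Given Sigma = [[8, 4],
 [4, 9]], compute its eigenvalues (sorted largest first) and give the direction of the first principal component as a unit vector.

Step 1 — characteristic polynomial of 2×2 Sigma:
  det(Sigma - λI) = λ² - trace · λ + det = 0.
  trace = 8 + 9 = 17, det = 8·9 - (4)² = 56.
Step 2 — discriminant:
  Δ = trace² - 4·det = 289 - 224 = 65.
Step 3 — eigenvalues:
  λ = (trace ± √Δ)/2 = (17 ± 8.0623)/2,
  λ_1 = 12.5311,  λ_2 = 4.4689.

Step 4 — unit eigenvector for λ_1: solve (Sigma - λ_1 I)v = 0. First row:
  (8 - 12.5311)·v_x + (4)·v_y = 0, i.e. (-4.5311)·v_x + (4)·v_y = 0,
  so v ∝ (b, λ_1 - a) = (4, 4.5311) = u.
  ||u|| = √((4)² + (4.5311)²) = √(36.5311) ≈ 6.0441,
  v_1 = u/||u|| ≈ (0.6618, 0.7497) (||v_1|| = 1).

λ_1 = 12.5311,  λ_2 = 4.4689;  v_1 ≈ (0.6618, 0.7497)


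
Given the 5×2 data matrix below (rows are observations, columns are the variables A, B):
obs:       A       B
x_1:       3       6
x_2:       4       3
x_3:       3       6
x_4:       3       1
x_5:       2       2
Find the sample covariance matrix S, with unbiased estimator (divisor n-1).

Step 1 — column means:
  mean(A) = (3 + 4 + 3 + 3 + 2) / 5 = 15/5 = 3
  mean(B) = (6 + 3 + 6 + 1 + 2) / 5 = 18/5 = 3.6

Step 2 — sample covariance S[i,j] = (1/(n-1)) · Σ_k (x_{k,i} - mean_i) · (x_{k,j} - mean_j), with n-1 = 4.
  S[A,A] = ((0)·(0) + (1)·(1) + (0)·(0) + (0)·(0) + (-1)·(-1)) / 4 = 2/4 = 0.5
  S[A,B] = ((0)·(2.4) + (1)·(-0.6) + (0)·(2.4) + (0)·(-2.6) + (-1)·(-1.6)) / 4 = 1/4 = 0.25
  S[B,B] = ((2.4)·(2.4) + (-0.6)·(-0.6) + (2.4)·(2.4) + (-2.6)·(-2.6) + (-1.6)·(-1.6)) / 4 = 21.2/4 = 5.3

S is symmetric (S[j,i] = S[i,j]). Assembling:

S = [[0.5, 0.25],
 [0.25, 5.3]]


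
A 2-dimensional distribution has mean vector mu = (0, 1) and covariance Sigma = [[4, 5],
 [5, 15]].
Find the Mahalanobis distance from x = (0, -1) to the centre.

Step 1 — centre the observation: (x - mu) = (0, -2).

Step 2 — invert Sigma. det(Sigma) = 4·15 - (5)² = 35.
  Sigma^{-1} = (1/det) · [[d, -b], [-b, a]] = [[0.4286, -0.1429],
 [-0.1429, 0.1143]].

Step 3 — form the quadratic (x - mu)^T · Sigma^{-1} · (x - mu):
  Sigma^{-1} · (x - mu) = (0.2857, -0.2286).
  (x - mu)^T · [Sigma^{-1} · (x - mu)] = (0)·(0.2857) + (-2)·(-0.2286) = 0.4571.

Step 4 — take square root: d = √(0.4571) ≈ 0.6761.

d(x, mu) = √(0.4571) ≈ 0.6761


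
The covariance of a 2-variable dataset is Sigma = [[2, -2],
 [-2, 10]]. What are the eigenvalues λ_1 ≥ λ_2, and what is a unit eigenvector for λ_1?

Step 1 — characteristic polynomial of 2×2 Sigma:
  det(Sigma - λI) = λ² - trace · λ + det = 0.
  trace = 2 + 10 = 12, det = 2·10 - (-2)² = 16.
Step 2 — discriminant:
  Δ = trace² - 4·det = 144 - 64 = 80.
Step 3 — eigenvalues:
  λ = (trace ± √Δ)/2 = (12 ± 8.9443)/2,
  λ_1 = 10.4721,  λ_2 = 1.5279.

Step 4 — unit eigenvector for λ_1: solve (Sigma - λ_1 I)v = 0. First row:
  (2 - 10.4721)·v_x + (-2)·v_y = 0, i.e. (-8.4721)·v_x + (-2)·v_y = 0,
  so v ∝ (b, λ_1 - a) = (-2, 8.4721); multiply by -1 so the first entry is positive: u = (2, -8.4721).
  ||u|| = √((2)² + (-8.4721)²) = √(75.7771) ≈ 8.705,
  v_1 = u/||u|| ≈ (0.2298, -0.9732) (||v_1|| = 1).

λ_1 = 10.4721,  λ_2 = 1.5279;  v_1 ≈ (0.2298, -0.9732)


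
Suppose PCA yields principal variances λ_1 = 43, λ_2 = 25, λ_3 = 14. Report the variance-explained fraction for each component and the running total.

Step 1 — total variance = trace(Sigma) = Σ λ_i = 43 + 25 + 14 = 82.

Step 2 — fraction explained by component i = λ_i / Σ λ:
  PC1: 43/82 = 0.5244
  PC2: 25/82 = 0.3049
  PC3: 14/82 = 0.1707

Step 3 — cumulative fraction after k components = (λ_1 + ... + λ_k) / Σ λ:
  k = 1: 43/82 = 0.5244
  k = 2: (43 + 25)/82 = 68/82 = 0.8293
  k = 3: (43 + 25 + 14)/82 = 82/82 = 1

Summary (fraction, with percent):

explained: PC1 0.5244 (52.44%), PC2 0.3049 (30.49%), PC3 0.1707 (17.07%);  cumulative: 0.5244, 0.8293, 1


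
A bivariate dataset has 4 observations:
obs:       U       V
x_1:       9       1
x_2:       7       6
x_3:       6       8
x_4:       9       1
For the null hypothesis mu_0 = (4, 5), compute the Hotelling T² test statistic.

Step 1 — sample mean vector:
  mean(U) = (9 + 7 + 6 + 9) / 4 = 31/4 = 7.75
  mean(V) = (1 + 6 + 8 + 1) / 4 = 16/4 = 4
  x̄ = (7.75, 4),  deviation x̄ - mu_0 = (7.75, 4) - (4, 5) = (3.75, -1).

Step 2 — sample covariance matrix, S[i,j] = (1/(n-1)) · Σ_k (x_{k,i} - mean_i) · (x_{k,j} - mean_j), divisor n-1 = 3:
  S[U,U] = ((1.25)·(1.25) + (-0.75)·(-0.75) + (-1.75)·(-1.75) + (1.25)·(1.25)) / 3 = 6.75/3 = 2.25
  S[U,V] = ((1.25)·(-3) + (-0.75)·(2) + (-1.75)·(4) + (1.25)·(-3)) / 3 = -16/3 = -5.3333
  S[V,V] = ((-3)·(-3) + (2)·(2) + (4)·(4) + (-3)·(-3)) / 3 = 38/3 = 12.6667
  S = [[2.25, -5.3333],
 [-5.3333, 12.6667]].

Step 3 — invert S. det(S) = 2.25·12.6667 - (-5.3333)² = 0.0556.
  S^{-1} = (1/det) · [[d, -b], [-b, a]] = [[228, 96],
 [96, 40.5]].

Step 4 — quadratic form (x̄ - mu_0)^T · S^{-1} · (x̄ - mu_0):
  S^{-1} · (x̄ - mu_0) = (759, 319.5),
  (x̄ - mu_0)^T · [...] = (3.75)·(759) + (-1)·(319.5) = 2526.75.

Step 5 — scale by n: T² = 4 · 2526.75 = 10107.

T² ≈ 10107


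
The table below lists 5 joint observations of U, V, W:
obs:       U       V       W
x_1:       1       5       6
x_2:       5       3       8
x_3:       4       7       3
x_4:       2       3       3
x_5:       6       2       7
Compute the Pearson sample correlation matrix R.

Step 1 — column means:
  mean(U) = (1 + 5 + 4 + 2 + 6) / 5 = 18/5 = 3.6
  mean(V) = (5 + 3 + 7 + 3 + 2) / 5 = 20/5 = 4
  mean(W) = (6 + 8 + 3 + 3 + 7) / 5 = 27/5 = 5.4

Step 2 — sample variances and covariances s[i,j] = (1/(n-1)) · Σ_k (x_{k,i} - mean_i) · (x_{k,j} - mean_j), with n-1 = 4:
  s[U,U] = ((-2.6)·(-2.6) + (1.4)·(1.4) + (0.4)·(0.4) + (-1.6)·(-1.6) + (2.4)·(2.4)) / 4 = 17.2/4 = 4.3
  s[U,V] = ((-2.6)·(1) + (1.4)·(-1) + (0.4)·(3) + (-1.6)·(-1) + (2.4)·(-2)) / 4 = -6/4 = -1.5
  s[U,W] = ((-2.6)·(0.6) + (1.4)·(2.6) + (0.4)·(-2.4) + (-1.6)·(-2.4) + (2.4)·(1.6)) / 4 = 8.8/4 = 2.2
  s[V,V] = ((1)·(1) + (-1)·(-1) + (3)·(3) + (-1)·(-1) + (-2)·(-2)) / 4 = 16/4 = 4
  s[V,W] = ((1)·(0.6) + (-1)·(2.6) + (3)·(-2.4) + (-1)·(-2.4) + (-2)·(1.6)) / 4 = -10/4 = -2.5
  s[W,W] = ((0.6)·(0.6) + (2.6)·(2.6) + (-2.4)·(-2.4) + (-2.4)·(-2.4) + (1.6)·(1.6)) / 4 = 21.2/4 = 5.3
  Sample standard deviations s_i = √(s[i,i]):
  s(U) = √(4.3) = 2.0736
  s(V) = √(4) = 2
  s(W) = √(5.3) = 2.3022

Step 3 — r_{ij} = s_{ij} / (s_i · s_j):
  r[U,U] = 1 (diagonal).
  r[U,V] = -1.5 / (2.0736 · 2) = -1.5 / 4.1473 = -0.3617
  r[U,W] = 2.2 / (2.0736 · 2.3022) = 2.2 / 4.7739 = 0.4608
  r[V,V] = 1 (diagonal).
  r[V,W] = -2.5 / (2 · 2.3022) = -2.5 / 4.6043 = -0.543
  r[W,W] = 1 (diagonal).

R is symmetric with unit diagonal. Assembling:

R = [[1, -0.3617, 0.4608],
 [-0.3617, 1, -0.543],
 [0.4608, -0.543, 1]]


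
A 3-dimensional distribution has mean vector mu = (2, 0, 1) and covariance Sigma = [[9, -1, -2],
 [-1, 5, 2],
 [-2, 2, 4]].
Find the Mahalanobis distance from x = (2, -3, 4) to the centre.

Step 1 — centre the observation: (x - mu) = (0, -3, 3).

Step 2 — invert Sigma (cofactor / det for 3×3, or solve directly):
  Sigma^{-1} = [[0.125, 0, 0.0625],
 [0, 0.25, -0.125],
 [0.0625, -0.125, 0.3438]].

Step 3 — form the quadratic (x - mu)^T · Sigma^{-1} · (x - mu):
  Sigma^{-1} · (x - mu) = (0.1875, -1.125, 1.4062).
  (x - mu)^T · [Sigma^{-1} · (x - mu)] = (0)·(0.1875) + (-3)·(-1.125) + (3)·(1.4062) = 7.5937.

Step 4 — take square root: d = √(7.5937) ≈ 2.7557.

d(x, mu) = √(7.5937) ≈ 2.7557


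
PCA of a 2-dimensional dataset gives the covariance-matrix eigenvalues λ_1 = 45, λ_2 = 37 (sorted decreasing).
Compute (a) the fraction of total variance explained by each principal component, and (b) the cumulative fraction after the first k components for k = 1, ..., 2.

Step 1 — total variance = trace(Sigma) = Σ λ_i = 45 + 37 = 82.

Step 2 — fraction explained by component i = λ_i / Σ λ:
  PC1: 45/82 = 0.5488
  PC2: 37/82 = 0.4512

Step 3 — cumulative fraction after k components = (λ_1 + ... + λ_k) / Σ λ:
  k = 1: 45/82 = 0.5488
  k = 2: (45 + 37)/82 = 82/82 = 1

Summary (fraction, with percent):

explained: PC1 0.5488 (54.88%), PC2 0.4512 (45.12%);  cumulative: 0.5488, 1
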